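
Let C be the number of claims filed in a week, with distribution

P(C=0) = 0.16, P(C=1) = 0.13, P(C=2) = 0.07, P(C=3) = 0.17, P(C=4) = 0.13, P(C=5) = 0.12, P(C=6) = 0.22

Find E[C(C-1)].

11.72

E[C(C-1)] = Σ c(c-1)·P(C=c)
 = 0·0.16 + 0·0.13 + 2·0.07 + 6·0.17 + 12·0.13 + 20·0.12 + 30·0.22
 = 0 + 0 + 0.14 + 1.02 + 1.56 + 2.4 + 6.6
 = 11.72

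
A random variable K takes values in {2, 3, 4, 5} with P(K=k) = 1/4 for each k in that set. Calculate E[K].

3.5

E[K] = Σ k·P(K=k)
 = 2·1/4 + 3·1/4 + 4·1/4 + 5·1/4
 = 1/2 + 3/4 + 1 + 5/4
 = 7/2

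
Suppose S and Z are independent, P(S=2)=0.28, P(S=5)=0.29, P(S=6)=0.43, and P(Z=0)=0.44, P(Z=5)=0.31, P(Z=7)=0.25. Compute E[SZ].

E[SZ] = Σ_s Σ_z sz · P(S=s)P(Z=z)
 = 0·0.1232 + 10·0.0868 + 14·0.07 + 0·0.1276 + 25·0.0899 + 35·0.0725 + 0·0.1892 + 30·0.1333 + 42·0.1075
 = 0 + 0.868 + 0.98 + 0 + 2.2475 + 2.5375 + 0 + 3.999 + 4.515
 = 15.147

15.147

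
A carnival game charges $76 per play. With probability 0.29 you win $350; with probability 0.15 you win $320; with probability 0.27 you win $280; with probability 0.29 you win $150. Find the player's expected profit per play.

192.6

E[payout] = 350·0.29 + 320·0.15 + 280·0.27 + 150·0.29
 = 101.5 + 48 + 75.6 + 43.5
 = 268.6
Net = 268.6 - 76 = 192.6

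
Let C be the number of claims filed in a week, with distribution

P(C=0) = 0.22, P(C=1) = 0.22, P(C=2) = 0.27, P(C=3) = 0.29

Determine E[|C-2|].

0.95

E[|C-2|] = Σ |c-2|·P(C=c)
 = 2·0.22 + 1·0.22 + 0·0.27 + 1·0.29
 = 0.44 + 0.22 + 0 + 0.29
 = 0.95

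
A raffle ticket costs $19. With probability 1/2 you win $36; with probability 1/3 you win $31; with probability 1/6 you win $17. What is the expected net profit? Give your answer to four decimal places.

E[payout] = 36·1/2 + 31·1/3 + 17·1/6
 = 18 + 31/3 + 17/6
 = 187/6
Net = 187/6 - 19 = 73/6

12.1667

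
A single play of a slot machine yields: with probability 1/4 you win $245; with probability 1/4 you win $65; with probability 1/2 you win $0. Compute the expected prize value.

E[payout] = 245·1/4 + 65·1/4 + 0·1/2
 = 245/4 + 65/4 + 0
 = 155/2

77.5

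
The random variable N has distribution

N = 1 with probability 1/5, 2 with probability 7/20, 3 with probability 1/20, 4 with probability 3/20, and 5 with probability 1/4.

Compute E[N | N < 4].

1.75

P(N < 4) = 1/5 + 7/20 + 1/20 = 3/5.
E[N | N < 4] = [1·1/5 + 2·7/20 + 3·1/20] / (3/5)
 = 21/20 / (3/5)
 = 7/4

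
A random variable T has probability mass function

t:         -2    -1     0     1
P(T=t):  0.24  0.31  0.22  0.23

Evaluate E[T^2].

E[T^2] = Σ t^2·P(T=t)
 = 4·0.24 + 1·0.31 + 0·0.22 + 1·0.23
 = 0.96 + 0.31 + 0 + 0.23
 = 1.5

1.5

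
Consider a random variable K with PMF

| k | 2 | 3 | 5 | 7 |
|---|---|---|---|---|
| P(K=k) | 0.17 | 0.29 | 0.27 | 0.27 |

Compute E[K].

4.45

E[K] = Σ k·P(K=k)
 = 2·0.17 + 3·0.29 + 5·0.27 + 7·0.27
 = 0.34 + 0.87 + 1.35 + 1.89
 = 4.45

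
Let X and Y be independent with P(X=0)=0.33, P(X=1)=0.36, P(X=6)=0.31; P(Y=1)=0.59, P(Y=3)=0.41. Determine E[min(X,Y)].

E[min(X,Y)] = Σ_x Σ_y min(x,y) · P(X=x)P(Y=y)
 = 0·0.1947 + 0·0.1353 + 1·0.2124 + 1·0.1476 + 1·0.1829 + 3·0.1271
 = 0 + 0 + 0.2124 + 0.1476 + 0.1829 + 0.3813
 = 0.9242

0.9242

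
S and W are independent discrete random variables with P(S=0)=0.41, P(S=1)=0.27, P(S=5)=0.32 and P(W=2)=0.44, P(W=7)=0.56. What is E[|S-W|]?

E[|S-W|] = Σ_s Σ_w |s-w| · P(S=s)P(W=w)
 = 2·0.1804 + 7·0.2296 + 1·0.1188 + 6·0.1512 + 3·0.1408 + 2·0.1792
 = 0.3608 + 1.6072 + 0.1188 + 0.9072 + 0.4224 + 0.3584
 = 3.7748

3.7748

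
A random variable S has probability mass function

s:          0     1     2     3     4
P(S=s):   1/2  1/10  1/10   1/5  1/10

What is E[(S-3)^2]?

5.1

E[(S-3)^2] = Σ (s-3)^2·P(S=s)
 = 9·1/2 + 4·1/10 + 1·1/10 + 0·1/5 + 1·1/10
 = 9/2 + 2/5 + 1/10 + 0 + 1/10
 = 51/10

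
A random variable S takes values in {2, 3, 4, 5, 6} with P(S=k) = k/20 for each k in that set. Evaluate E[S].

4.5

E[S] = Σ s·P(S=s)
 = 2·1/10 + 3·3/20 + 4·1/5 + 5·1/4 + 6·3/10
 = 1/5 + 9/20 + 4/5 + 5/4 + 9/5
 = 9/2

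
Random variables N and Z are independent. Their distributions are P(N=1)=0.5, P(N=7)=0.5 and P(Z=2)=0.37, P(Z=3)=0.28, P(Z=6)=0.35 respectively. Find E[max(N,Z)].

5.34

E[max(N,Z)] = Σ_n Σ_z max(n,z) · P(N=n)P(Z=z)
 = 2·0.185 + 3·0.14 + 6·0.175 + 7·0.185 + 7·0.14 + 7·0.175
 = 0.37 + 0.42 + 1.05 + 1.295 + 0.98 + 1.225
 = 5.34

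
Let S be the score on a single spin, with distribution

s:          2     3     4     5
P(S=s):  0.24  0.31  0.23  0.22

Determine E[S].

E[S] = Σ s·P(S=s)
 = 2·0.24 + 3·0.31 + 4·0.23 + 5·0.22
 = 0.48 + 0.93 + 0.92 + 1.1
 = 3.43

3.43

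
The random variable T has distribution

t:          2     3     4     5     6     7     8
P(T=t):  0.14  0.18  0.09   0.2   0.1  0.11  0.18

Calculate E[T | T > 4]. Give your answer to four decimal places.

P(T > 4) = 0.2 + 0.1 + 0.11 + 0.18 = 0.59.
E[T | T > 4] = [5·0.2 + 6·0.1 + 7·0.11 + 8·0.18] / 0.59
 = 3.81 / 0.59
 = 381/59

6.4576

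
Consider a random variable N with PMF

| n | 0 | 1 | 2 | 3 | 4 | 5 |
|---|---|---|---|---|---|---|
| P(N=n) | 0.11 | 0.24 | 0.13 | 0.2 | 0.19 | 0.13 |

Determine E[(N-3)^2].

2.79

E[(N-3)^2] = Σ (n-3)^2·P(N=n)
 = 9·0.11 + 4·0.24 + 1·0.13 + 0·0.2 + 1·0.19 + 4·0.13
 = 0.99 + 0.96 + 0.13 + 0 + 0.19 + 0.52
 = 2.79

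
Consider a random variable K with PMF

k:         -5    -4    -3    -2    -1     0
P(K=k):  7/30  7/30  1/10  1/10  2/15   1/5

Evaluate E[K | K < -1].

P(K < -1) = 7/30 + 7/30 + 1/10 + 1/10 = 2/3.
E[K | K < -1] = [(-5)·7/30 + (-4)·7/30 + (-3)·1/10 + (-2)·1/10] / (2/3)
 = -13/5 / (2/3)
 = -39/10

-3.9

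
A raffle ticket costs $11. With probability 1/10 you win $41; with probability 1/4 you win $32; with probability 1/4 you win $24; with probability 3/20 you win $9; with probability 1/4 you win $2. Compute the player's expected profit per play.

8.95

E[payout] = 41·1/10 + 32·1/4 + 24·1/4 + 9·3/20 + 2·1/4
 = 41/10 + 8 + 6 + 27/20 + 1/2
 = 399/20
Net = 399/20 - 11 = 179/20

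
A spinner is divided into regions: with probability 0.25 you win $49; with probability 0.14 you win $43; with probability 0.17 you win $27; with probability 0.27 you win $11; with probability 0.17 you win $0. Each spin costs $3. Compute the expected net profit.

E[payout] = 49·0.25 + 43·0.14 + 27·0.17 + 11·0.27 + 0·0.17
 = 12.25 + 6.02 + 4.59 + 2.97 + 0
 = 25.83
Net = 25.83 - 3 = 22.83

22.83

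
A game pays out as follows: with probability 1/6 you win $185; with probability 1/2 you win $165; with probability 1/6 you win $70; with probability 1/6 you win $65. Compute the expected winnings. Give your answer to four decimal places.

135.8333

E[payout] = 185·1/6 + 165·1/2 + 70·1/6 + 65·1/6
 = 185/6 + 165/2 + 35/3 + 65/6
 = 815/6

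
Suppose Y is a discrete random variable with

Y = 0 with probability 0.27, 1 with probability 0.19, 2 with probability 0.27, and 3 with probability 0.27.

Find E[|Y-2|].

E[|Y-2|] = Σ |y-2|·P(Y=y)
 = 2·0.27 + 1·0.19 + 0·0.27 + 1·0.27
 = 0.54 + 0.19 + 0 + 0.27
 = 1

1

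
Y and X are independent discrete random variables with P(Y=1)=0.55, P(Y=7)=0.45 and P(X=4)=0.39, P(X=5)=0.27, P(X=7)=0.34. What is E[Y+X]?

E[Y+X] = Σ_y Σ_x (y+x) · P(Y=y)P(X=x)
 = 5·0.2145 + 6·0.1485 + 8·0.187 + 11·0.1755 + 12·0.1215 + 14·0.153
 = 1.0725 + 0.891 + 1.496 + 1.9305 + 1.458 + 2.142
 = 8.99

8.99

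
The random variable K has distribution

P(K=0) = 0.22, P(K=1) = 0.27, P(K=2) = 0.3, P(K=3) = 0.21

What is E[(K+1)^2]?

E[(K+1)^2] = Σ (k+1)^2·P(K=k)
 = 1·0.22 + 4·0.27 + 9·0.3 + 16·0.21
 = 0.22 + 1.08 + 2.7 + 3.36
 = 7.36

7.36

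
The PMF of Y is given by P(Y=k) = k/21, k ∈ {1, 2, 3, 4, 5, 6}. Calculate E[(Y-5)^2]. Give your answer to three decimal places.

E[(Y-5)^2] = Σ (y-5)^2·P(Y=y)
 = 16·1/21 + 9·2/21 + 4·1/7 + 1·4/21 + 0·5/21 + 1·2/7
 = 16/21 + 6/7 + 4/7 + 4/21 + 0 + 2/7
 = 8/3

2.667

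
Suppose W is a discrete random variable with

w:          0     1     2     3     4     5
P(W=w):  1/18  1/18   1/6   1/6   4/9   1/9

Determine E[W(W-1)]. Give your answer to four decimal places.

8.8889

E[W(W-1)] = Σ w(w-1)·P(W=w)
 = 0·1/18 + 0·1/18 + 2·1/6 + 6·1/6 + 12·4/9 + 20·1/9
 = 0 + 0 + 1/3 + 1 + 16/3 + 20/9
 = 80/9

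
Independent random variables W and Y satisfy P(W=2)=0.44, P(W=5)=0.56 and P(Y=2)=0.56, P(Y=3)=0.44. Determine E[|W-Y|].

E[|W-Y|] = Σ_w Σ_y |w-y| · P(W=w)P(Y=y)
 = 0·0.2464 + 1·0.1936 + 3·0.3136 + 2·0.2464
 = 0 + 0.1936 + 0.9408 + 0.4928
 = 1.6272

1.6272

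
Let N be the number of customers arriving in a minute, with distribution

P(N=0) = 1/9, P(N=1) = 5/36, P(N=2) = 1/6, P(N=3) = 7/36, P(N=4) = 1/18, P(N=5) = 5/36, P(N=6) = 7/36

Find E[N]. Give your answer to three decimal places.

E[N] = Σ n·P(N=n)
 = 0·1/9 + 1·5/36 + 2·1/6 + 3·7/36 + 4·1/18 + 5·5/36 + 6·7/36
 = 0 + 5/36 + 1/3 + 7/12 + 2/9 + 25/36 + 7/6
 = 113/36

3.139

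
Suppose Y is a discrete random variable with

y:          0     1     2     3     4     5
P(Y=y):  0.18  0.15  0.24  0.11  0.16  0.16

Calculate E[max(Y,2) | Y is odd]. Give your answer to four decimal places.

3.4048

P(Y is odd) = 0.15 + 0.11 + 0.16 = 0.42.
E[max(Y,2) | Y is odd] = [2·0.15 + 3·0.11 + 5·0.16] / 0.42
 = 1.43 / 0.42
 = 143/42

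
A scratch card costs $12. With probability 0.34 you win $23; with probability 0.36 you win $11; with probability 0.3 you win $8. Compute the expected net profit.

2.18

E[payout] = 23·0.34 + 11·0.36 + 8·0.3
 = 7.82 + 3.96 + 2.4
 = 14.18
Net = 14.18 - 12 = 2.18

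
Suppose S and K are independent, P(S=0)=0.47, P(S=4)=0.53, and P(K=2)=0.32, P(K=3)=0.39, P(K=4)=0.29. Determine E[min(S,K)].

E[min(S,K)] = Σ_s Σ_k min(s,k) · P(S=s)P(K=k)
 = 0·0.1504 + 0·0.1833 + 0·0.1363 + 2·0.1696 + 3·0.2067 + 4·0.1537
 = 0 + 0 + 0 + 0.3392 + 0.6201 + 0.6148
 = 1.5741

1.5741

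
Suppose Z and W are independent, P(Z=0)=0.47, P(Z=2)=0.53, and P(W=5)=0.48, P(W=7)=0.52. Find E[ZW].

E[ZW] = Σ_z Σ_w zw · P(Z=z)P(W=w)
 = 0·0.2256 + 0·0.2444 + 10·0.2544 + 14·0.2756
 = 0 + 0 + 2.544 + 3.8584
 = 6.4024

6.4024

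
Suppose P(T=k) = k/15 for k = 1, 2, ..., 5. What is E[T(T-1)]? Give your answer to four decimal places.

11.3333

E[T(T-1)] = Σ t(t-1)·P(T=t)
 = 0·1/15 + 2·2/15 + 6·1/5 + 12·4/15 + 20·1/3
 = 0 + 4/15 + 6/5 + 16/5 + 20/3
 = 34/3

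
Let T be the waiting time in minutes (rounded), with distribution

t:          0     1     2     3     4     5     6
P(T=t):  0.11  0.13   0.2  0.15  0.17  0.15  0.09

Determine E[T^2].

E[T^2] = Σ t^2·P(T=t)
 = 0·0.11 + 1·0.13 + 4·0.2 + 9·0.15 + 16·0.17 + 25·0.15 + 36·0.09
 = 0 + 0.13 + 0.8 + 1.35 + 2.72 + 3.75 + 3.24
 = 11.99

11.99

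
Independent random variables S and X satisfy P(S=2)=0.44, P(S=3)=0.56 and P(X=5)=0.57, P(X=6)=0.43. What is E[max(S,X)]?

E[max(S,X)] = Σ_s Σ_x max(s,x) · P(S=s)P(X=x)
 = 5·0.2508 + 6·0.1892 + 5·0.3192 + 6·0.2408
 = 1.254 + 1.1352 + 1.596 + 1.4448
 = 5.43

5.43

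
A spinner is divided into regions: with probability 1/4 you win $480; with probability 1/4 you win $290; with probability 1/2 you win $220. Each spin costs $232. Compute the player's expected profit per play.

70.5

E[payout] = 480·1/4 + 290·1/4 + 220·1/2
 = 120 + 145/2 + 110
 = 605/2
Net = 605/2 - 232 = 141/2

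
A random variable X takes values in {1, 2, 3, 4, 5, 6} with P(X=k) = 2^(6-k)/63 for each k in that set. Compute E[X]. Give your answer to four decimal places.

1.9048

E[X] = Σ x·P(X=x)
 = 1·32/63 + 2·16/63 + 3·8/63 + 4·4/63 + 5·2/63 + 6·1/63
 = 32/63 + 32/63 + 8/21 + 16/63 + 10/63 + 2/21
 = 40/21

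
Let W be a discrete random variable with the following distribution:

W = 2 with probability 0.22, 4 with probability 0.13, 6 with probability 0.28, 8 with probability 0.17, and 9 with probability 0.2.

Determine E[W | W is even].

P(W is even) = 0.22 + 0.13 + 0.28 + 0.17 = 0.8.
E[W | W is even] = [2·0.22 + 4·0.13 + 6·0.28 + 8·0.17] / 0.8
 = 4 / 0.8
 = 5

5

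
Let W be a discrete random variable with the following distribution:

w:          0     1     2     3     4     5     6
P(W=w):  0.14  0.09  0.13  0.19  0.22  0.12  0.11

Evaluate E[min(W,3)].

2.27

E[min(W,3)] = Σ min(w,3)·P(W=w)
 = 0·0.14 + 1·0.09 + 2·0.13 + 3·0.19 + 3·0.22 + 3·0.12 + 3·0.11
 = 0 + 0.09 + 0.26 + 0.57 + 0.66 + 0.36 + 0.33
 = 2.27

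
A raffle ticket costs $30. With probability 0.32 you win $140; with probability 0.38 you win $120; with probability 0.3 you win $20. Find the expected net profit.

E[payout] = 140·0.32 + 120·0.38 + 20·0.3
 = 44.8 + 45.6 + 6
 = 96.4
Net = 96.4 - 30 = 66.4

66.4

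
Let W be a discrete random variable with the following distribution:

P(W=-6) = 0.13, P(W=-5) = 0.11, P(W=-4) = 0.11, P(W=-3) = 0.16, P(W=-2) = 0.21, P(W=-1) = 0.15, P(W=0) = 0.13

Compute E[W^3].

-55.02

E[W^3] = Σ w^3·P(W=w)
 = (-216)·0.13 + (-125)·0.11 + (-64)·0.11 + (-27)·0.16 + (-8)·0.21 + (-1)·0.15 + 0·0.13
 = (-28.08) + (-13.75) + (-7.04) + (-4.32) + (-1.68) + (-0.15) + 0
 = -55.02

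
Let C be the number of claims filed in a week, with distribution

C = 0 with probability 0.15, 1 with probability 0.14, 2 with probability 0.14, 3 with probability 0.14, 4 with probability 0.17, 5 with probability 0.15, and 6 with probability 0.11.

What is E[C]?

E[C] = Σ c·P(C=c)
 = 0·0.15 + 1·0.14 + 2·0.14 + 3·0.14 + 4·0.17 + 5·0.15 + 6·0.11
 = 0 + 0.14 + 0.28 + 0.42 + 0.68 + 0.75 + 0.66
 = 2.93

2.93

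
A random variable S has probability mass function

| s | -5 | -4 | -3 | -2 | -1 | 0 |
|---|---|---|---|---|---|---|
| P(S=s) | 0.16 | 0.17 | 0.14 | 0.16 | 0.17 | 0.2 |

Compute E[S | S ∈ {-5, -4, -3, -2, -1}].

P(S ∈ {-5, -4, -3, -2, -1}) = 0.16 + 0.17 + 0.14 + 0.16 + 0.17 = 0.8.
E[S | S ∈ {-5, -4, -3, -2, -1}] = [(-5)·0.16 + (-4)·0.17 + (-3)·0.14 + (-2)·0.16 + (-1)·0.17] / 0.8
 = -2.39 / 0.8
 = -239/80

-2.9875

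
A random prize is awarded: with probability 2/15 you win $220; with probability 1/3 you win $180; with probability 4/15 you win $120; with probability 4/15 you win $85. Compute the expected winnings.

144

E[payout] = 220·2/15 + 180·1/3 + 120·4/15 + 85·4/15
 = 88/3 + 60 + 32 + 68/3
 = 144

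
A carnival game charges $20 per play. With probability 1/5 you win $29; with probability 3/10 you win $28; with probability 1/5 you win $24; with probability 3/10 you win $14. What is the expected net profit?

E[payout] = 29·1/5 + 28·3/10 + 24·1/5 + 14·3/10
 = 29/5 + 42/5 + 24/5 + 21/5
 = 116/5
Net = 116/5 - 20 = 16/5

3.2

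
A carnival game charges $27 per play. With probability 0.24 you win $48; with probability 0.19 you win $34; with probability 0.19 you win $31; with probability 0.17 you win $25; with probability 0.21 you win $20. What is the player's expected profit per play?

E[payout] = 48·0.24 + 34·0.19 + 31·0.19 + 25·0.17 + 20·0.21
 = 11.52 + 6.46 + 5.89 + 4.25 + 4.2
 = 32.32
Net = 32.32 - 27 = 5.32

5.32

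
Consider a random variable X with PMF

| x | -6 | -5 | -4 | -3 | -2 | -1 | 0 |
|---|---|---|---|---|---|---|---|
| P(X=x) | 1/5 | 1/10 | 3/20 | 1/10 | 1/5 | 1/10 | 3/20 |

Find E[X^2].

E[X^2] = Σ x^2·P(X=x)
 = 36·1/5 + 25·1/10 + 16·3/20 + 9·1/10 + 4·1/5 + 1·1/10 + 0·3/20
 = 36/5 + 5/2 + 12/5 + 9/10 + 4/5 + 1/10 + 0
 = 139/10

13.9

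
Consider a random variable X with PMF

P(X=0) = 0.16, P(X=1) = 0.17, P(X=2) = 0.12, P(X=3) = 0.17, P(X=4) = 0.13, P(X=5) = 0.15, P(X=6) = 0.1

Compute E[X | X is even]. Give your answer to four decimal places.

2.6667

P(X is even) = 0.16 + 0.12 + 0.13 + 0.1 = 0.51.
E[X | X is even] = [0·0.16 + 2·0.12 + 4·0.13 + 6·0.1] / 0.51
 = 1.36 / 0.51
 = 8/3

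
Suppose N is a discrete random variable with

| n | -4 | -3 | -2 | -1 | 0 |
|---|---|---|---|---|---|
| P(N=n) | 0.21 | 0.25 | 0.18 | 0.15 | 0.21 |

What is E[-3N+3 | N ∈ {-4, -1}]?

11.25

P(N ∈ {-4, -1}) = 0.21 + 0.15 = 0.36.
E[-3N+3 | N ∈ {-4, -1}] = [15·0.21 + 6·0.15] / 0.36
 = 4.05 / 0.36
 = 45/4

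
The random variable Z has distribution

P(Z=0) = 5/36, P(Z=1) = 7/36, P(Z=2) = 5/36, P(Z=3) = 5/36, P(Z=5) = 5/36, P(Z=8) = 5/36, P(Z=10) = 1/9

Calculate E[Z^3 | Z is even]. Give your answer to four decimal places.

P(Z is even) = 5/36 + 5/36 + 5/36 + 1/9 = 19/36.
E[Z^3 | Z is even] = [0·5/36 + 8·5/36 + 512·5/36 + 1000·1/9] / (19/36)
 = 550/3 / (19/36)
 = 6600/19

347.3684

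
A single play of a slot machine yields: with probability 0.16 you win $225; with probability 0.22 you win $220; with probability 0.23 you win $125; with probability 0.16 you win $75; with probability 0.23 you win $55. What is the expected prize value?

137.8

E[payout] = 225·0.16 + 220·0.22 + 125·0.23 + 75·0.16 + 55·0.23
 = 36 + 48.4 + 28.75 + 12 + 12.65
 = 137.8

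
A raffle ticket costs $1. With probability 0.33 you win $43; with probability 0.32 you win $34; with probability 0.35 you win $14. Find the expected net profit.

E[payout] = 43·0.33 + 34·0.32 + 14·0.35
 = 14.19 + 10.88 + 4.9
 = 29.97
Net = 29.97 - 1 = 28.97

28.97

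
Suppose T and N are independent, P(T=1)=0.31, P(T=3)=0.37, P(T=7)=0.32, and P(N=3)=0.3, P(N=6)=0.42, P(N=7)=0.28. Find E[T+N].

9.04

E[T+N] = Σ_t Σ_n (t+n) · P(T=t)P(N=n)
 = 4·0.093 + 7·0.1302 + 8·0.0868 + 6·0.111 + 9·0.1554 + 10·0.1036 + 10·0.096 + 13·0.1344 + 14·0.0896
 = 0.372 + 0.9114 + 0.6944 + 0.666 + 1.3986 + 1.036 + 0.96 + 1.7472 + 1.2544
 = 9.04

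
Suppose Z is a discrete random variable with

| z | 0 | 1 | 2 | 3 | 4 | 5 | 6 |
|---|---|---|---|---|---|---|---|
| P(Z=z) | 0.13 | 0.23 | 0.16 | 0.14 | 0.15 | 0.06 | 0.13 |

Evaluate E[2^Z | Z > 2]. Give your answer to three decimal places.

P(Z > 2) = 0.14 + 0.15 + 0.06 + 0.13 = 0.48.
E[2^Z | Z > 2] = [8·0.14 + 16·0.15 + 32·0.06 + 64·0.13] / 0.48
 = 13.76 / 0.48
 = 86/3

28.667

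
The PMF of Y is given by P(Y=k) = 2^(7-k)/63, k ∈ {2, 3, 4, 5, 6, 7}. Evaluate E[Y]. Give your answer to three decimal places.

E[Y] = Σ y·P(Y=y)
 = 2·32/63 + 3·16/63 + 4·8/63 + 5·4/63 + 6·2/63 + 7·1/63
 = 64/63 + 16/21 + 32/63 + 20/63 + 4/21 + 1/9
 = 61/21

2.905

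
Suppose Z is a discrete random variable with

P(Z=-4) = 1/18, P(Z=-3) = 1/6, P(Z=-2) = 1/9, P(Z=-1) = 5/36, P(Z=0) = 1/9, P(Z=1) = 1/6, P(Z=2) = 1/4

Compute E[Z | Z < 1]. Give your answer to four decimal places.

P(Z < 1) = 1/18 + 1/6 + 1/9 + 5/36 + 1/9 = 7/12.
E[Z | Z < 1] = [(-4)·1/18 + (-3)·1/6 + (-2)·1/9 + (-1)·5/36 + 0·1/9] / (7/12)
 = -13/12 / (7/12)
 = -13/7

-1.8571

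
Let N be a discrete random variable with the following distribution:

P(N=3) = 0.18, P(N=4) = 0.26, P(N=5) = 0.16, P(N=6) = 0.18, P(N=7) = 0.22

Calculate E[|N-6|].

1.44

E[|N-6|] = Σ |n-6|·P(N=n)
 = 3·0.18 + 2·0.26 + 1·0.16 + 0·0.18 + 1·0.22
 = 0.54 + 0.52 + 0.16 + 0 + 0.22
 = 1.44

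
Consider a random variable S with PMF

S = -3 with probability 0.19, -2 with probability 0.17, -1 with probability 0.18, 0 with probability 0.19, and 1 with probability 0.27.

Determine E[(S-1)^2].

5.48

E[(S-1)^2] = Σ (s-1)^2·P(S=s)
 = 16·0.19 + 9·0.17 + 4·0.18 + 1·0.19 + 0·0.27
 = 3.04 + 1.53 + 0.72 + 0.19 + 0
 = 5.48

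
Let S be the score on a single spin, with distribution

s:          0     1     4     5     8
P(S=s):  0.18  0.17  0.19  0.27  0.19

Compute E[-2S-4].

E[-2S-4] = Σ (-2s-4)·P(S=s)
 = (-4)·0.18 + (-6)·0.17 + (-12)·0.19 + (-14)·0.27 + (-20)·0.19
 = (-0.72) + (-1.02) + (-2.28) + (-3.78) + (-3.8)
 = -11.6

-11.6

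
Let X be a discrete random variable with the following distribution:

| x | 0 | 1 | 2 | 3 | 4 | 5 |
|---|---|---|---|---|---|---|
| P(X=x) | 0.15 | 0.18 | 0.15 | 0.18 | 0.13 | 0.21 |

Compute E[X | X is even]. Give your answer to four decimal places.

1.9070

P(X is even) = 0.15 + 0.15 + 0.13 = 0.43.
E[X | X is even] = [0·0.15 + 2·0.15 + 4·0.13] / 0.43
 = 0.82 / 0.43
 = 82/43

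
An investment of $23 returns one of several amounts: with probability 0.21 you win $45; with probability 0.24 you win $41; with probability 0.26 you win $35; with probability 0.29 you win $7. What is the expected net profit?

E[payout] = 45·0.21 + 41·0.24 + 35·0.26 + 7·0.29
 = 9.45 + 9.84 + 9.1 + 2.03
 = 30.42
Net = 30.42 - 23 = 7.42

7.42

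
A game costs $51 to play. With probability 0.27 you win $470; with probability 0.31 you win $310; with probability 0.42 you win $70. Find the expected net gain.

201.4

E[payout] = 470·0.27 + 310·0.31 + 70·0.42
 = 126.9 + 96.1 + 29.4
 = 252.4
Net = 252.4 - 51 = 201.4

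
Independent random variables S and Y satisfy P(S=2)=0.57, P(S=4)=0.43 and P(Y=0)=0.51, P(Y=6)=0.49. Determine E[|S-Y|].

2.9972

E[|S-Y|] = Σ_s Σ_y |s-y| · P(S=s)P(Y=y)
 = 2·0.2907 + 4·0.2793 + 4·0.2193 + 2·0.2107
 = 0.5814 + 1.1172 + 0.8772 + 0.4214
 = 2.9972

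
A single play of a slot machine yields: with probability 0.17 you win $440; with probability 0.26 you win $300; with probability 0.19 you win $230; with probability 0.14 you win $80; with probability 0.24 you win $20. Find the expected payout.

E[payout] = 440·0.17 + 300·0.26 + 230·0.19 + 80·0.14 + 20·0.24
 = 74.8 + 78 + 43.7 + 11.2 + 4.8
 = 212.5

212.5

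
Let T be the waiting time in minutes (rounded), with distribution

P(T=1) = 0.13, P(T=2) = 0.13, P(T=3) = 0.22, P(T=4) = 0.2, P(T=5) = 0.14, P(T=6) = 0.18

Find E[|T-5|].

E[|T-5|] = Σ |t-5|·P(T=t)
 = 4·0.13 + 3·0.13 + 2·0.22 + 1·0.2 + 0·0.14 + 1·0.18
 = 0.52 + 0.39 + 0.44 + 0.2 + 0 + 0.18
 = 1.73

1.73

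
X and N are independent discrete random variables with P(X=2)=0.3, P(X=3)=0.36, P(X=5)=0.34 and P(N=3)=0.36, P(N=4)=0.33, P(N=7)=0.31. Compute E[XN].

15.4466

E[XN] = Σ_x Σ_n xn · P(X=x)P(N=n)
 = 6·0.108 + 8·0.099 + 14·0.093 + 9·0.1296 + 12·0.1188 + 21·0.1116 + 15·0.1224 + 20·0.1122 + 35·0.1054
 = 0.648 + 0.792 + 1.302 + 1.1664 + 1.4256 + 2.3436 + 1.836 + 2.244 + 3.689
 = 15.4466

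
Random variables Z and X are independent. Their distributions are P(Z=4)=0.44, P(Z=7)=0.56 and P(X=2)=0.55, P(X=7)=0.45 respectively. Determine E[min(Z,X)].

E[min(Z,X)] = Σ_z Σ_x min(z,x) · P(Z=z)P(X=x)
 = 2·0.242 + 4·0.198 + 2·0.308 + 7·0.252
 = 0.484 + 0.792 + 0.616 + 1.764
 = 3.656

3.656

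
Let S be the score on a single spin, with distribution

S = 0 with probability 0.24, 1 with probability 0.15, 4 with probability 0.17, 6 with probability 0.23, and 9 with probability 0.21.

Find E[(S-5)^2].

12.16

E[(S-5)^2] = Σ (s-5)^2·P(S=s)
 = 25·0.24 + 16·0.15 + 1·0.17 + 1·0.23 + 16·0.21
 = 6 + 2.4 + 0.17 + 0.23 + 3.36
 = 12.16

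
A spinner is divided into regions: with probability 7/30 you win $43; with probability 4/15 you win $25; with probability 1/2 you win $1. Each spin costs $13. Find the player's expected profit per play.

4.2

E[payout] = 43·7/30 + 25·4/15 + 1·1/2
 = 301/30 + 20/3 + 1/2
 = 86/5
Net = 86/5 - 13 = 21/5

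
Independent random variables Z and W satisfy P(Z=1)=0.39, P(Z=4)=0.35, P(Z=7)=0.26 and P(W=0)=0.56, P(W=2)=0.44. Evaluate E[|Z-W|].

3.0732

E[|Z-W|] = Σ_z Σ_w |z-w| · P(Z=z)P(W=w)
 = 1·0.2184 + 1·0.1716 + 4·0.196 + 2·0.154 + 7·0.1456 + 5·0.1144
 = 0.2184 + 0.1716 + 0.784 + 0.308 + 1.0192 + 0.572
 = 3.0732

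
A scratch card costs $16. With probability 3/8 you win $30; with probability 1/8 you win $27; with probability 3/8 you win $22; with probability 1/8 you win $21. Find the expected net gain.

E[payout] = 30·3/8 + 27·1/8 + 22·3/8 + 21·1/8
 = 45/4 + 27/8 + 33/4 + 21/8
 = 51/2
Net = 51/2 - 16 = 19/2

9.5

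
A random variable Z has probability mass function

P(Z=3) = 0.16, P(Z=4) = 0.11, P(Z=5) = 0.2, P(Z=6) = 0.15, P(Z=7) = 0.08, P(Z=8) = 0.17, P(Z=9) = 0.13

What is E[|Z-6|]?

1.71

E[|Z-6|] = Σ |z-6|·P(Z=z)
 = 3·0.16 + 2·0.11 + 1·0.2 + 0·0.15 + 1·0.08 + 2·0.17 + 3·0.13
 = 0.48 + 0.22 + 0.2 + 0 + 0.08 + 0.34 + 0.39
 = 1.71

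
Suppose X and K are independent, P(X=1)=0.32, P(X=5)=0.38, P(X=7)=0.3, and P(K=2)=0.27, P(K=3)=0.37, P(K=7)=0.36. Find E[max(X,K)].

E[max(X,K)] = Σ_x Σ_k max(x,k) · P(X=x)P(K=k)
 = 2·0.0864 + 3·0.1184 + 7·0.1152 + 5·0.1026 + 5·0.1406 + 7·0.1368 + 7·0.081 + 7·0.111 + 7·0.108
 = 0.1728 + 0.3552 + 0.8064 + 0.513 + 0.703 + 0.9576 + 0.567 + 0.777 + 0.756
 = 5.608

5.608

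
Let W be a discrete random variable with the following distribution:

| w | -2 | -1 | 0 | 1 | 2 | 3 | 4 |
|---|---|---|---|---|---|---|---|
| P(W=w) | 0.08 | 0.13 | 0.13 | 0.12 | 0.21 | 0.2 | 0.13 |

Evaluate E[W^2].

E[W^2] = Σ w^2·P(W=w)
 = 4·0.08 + 1·0.13 + 0·0.13 + 1·0.12 + 4·0.21 + 9·0.2 + 16·0.13
 = 0.32 + 0.13 + 0 + 0.12 + 0.84 + 1.8 + 2.08
 = 5.29

5.29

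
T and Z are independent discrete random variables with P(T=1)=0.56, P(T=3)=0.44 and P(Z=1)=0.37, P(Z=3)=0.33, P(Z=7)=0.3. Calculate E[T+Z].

5.34

E[T+Z] = Σ_t Σ_z (t+z) · P(T=t)P(Z=z)
 = 2·0.2072 + 4·0.1848 + 8·0.168 + 4·0.1628 + 6·0.1452 + 10·0.132
 = 0.4144 + 0.7392 + 1.344 + 0.6512 + 0.8712 + 1.32
 = 5.34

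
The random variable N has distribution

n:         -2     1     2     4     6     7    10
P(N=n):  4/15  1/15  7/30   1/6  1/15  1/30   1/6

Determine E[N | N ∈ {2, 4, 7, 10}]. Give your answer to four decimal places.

5.0556

P(N ∈ {2, 4, 7, 10}) = 7/30 + 1/6 + 1/30 + 1/6 = 3/5.
E[N | N ∈ {2, 4, 7, 10}] = [2·7/30 + 4·1/6 + 7·1/30 + 10·1/6] / (3/5)
 = 91/30 / (3/5)
 = 91/18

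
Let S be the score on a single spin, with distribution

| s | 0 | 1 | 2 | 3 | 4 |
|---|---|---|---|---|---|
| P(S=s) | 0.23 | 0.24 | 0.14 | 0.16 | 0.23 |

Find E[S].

1.92

E[S] = Σ s·P(S=s)
 = 0·0.23 + 1·0.24 + 2·0.14 + 3·0.16 + 4·0.23
 = 0 + 0.24 + 0.28 + 0.48 + 0.92
 = 1.92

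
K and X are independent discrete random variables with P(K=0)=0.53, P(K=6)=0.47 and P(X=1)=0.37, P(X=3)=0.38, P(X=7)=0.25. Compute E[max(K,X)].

E[max(K,X)] = Σ_k Σ_x max(k,x) · P(K=k)P(X=x)
 = 1·0.1961 + 3·0.2014 + 7·0.1325 + 6·0.1739 + 6·0.1786 + 7·0.1175
 = 0.1961 + 0.6042 + 0.9275 + 1.0434 + 1.0716 + 0.8225
 = 4.6653

4.6653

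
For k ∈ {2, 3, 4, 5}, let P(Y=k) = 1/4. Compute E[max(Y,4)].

4.25

E[max(Y,4)] = Σ max(y,4)·P(Y=y)
 = 4·1/4 + 4·1/4 + 4·1/4 + 5·1/4
 = 1 + 1 + 1 + 5/4
 = 17/4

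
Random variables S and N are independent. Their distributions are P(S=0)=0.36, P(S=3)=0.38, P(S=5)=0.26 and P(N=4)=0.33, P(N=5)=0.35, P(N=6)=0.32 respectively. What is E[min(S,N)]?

E[min(S,N)] = Σ_s Σ_n min(s,n) · P(S=s)P(N=n)
 = 0·0.1188 + 0·0.126 + 0·0.1152 + 3·0.1254 + 3·0.133 + 3·0.1216 + 4·0.0858 + 5·0.091 + 5·0.0832
 = 0 + 0 + 0 + 0.3762 + 0.399 + 0.3648 + 0.3432 + 0.455 + 0.416
 = 2.3542

2.3542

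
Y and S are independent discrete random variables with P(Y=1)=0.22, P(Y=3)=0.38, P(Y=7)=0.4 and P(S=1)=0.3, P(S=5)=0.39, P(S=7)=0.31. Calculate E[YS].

E[YS] = Σ_y Σ_s ys · P(Y=y)P(S=s)
 = 1·0.066 + 5·0.0858 + 7·0.0682 + 3·0.114 + 15·0.1482 + 21·0.1178 + 7·0.12 + 35·0.156 + 49·0.124
 = 0.066 + 0.429 + 0.4774 + 0.342 + 2.223 + 2.4738 + 0.84 + 5.46 + 6.076
 = 18.3872

18.3872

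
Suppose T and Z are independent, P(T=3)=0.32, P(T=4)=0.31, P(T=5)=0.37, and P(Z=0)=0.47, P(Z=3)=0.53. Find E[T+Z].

E[T+Z] = Σ_t Σ_z (t+z) · P(T=t)P(Z=z)
 = 3·0.1504 + 6·0.1696 + 4·0.1457 + 7·0.1643 + 5·0.1739 + 8·0.1961
 = 0.4512 + 1.0176 + 0.5828 + 1.1501 + 0.8695 + 1.5688
 = 5.64

5.64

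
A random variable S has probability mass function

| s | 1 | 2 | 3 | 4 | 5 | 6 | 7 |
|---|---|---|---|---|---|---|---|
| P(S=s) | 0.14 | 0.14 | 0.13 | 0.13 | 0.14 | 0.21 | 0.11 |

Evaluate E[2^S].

E[2^S] = Σ 2^s·P(S=s)
 = 2·0.14 + 4·0.14 + 8·0.13 + 16·0.13 + 32·0.14 + 64·0.21 + 128·0.11
 = 0.28 + 0.56 + 1.04 + 2.08 + 4.48 + 13.44 + 14.08
 = 35.96

35.96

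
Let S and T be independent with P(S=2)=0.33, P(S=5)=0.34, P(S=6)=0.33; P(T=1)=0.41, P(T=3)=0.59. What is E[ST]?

9.4612

E[ST] = Σ_s Σ_t st · P(S=s)P(T=t)
 = 2·0.1353 + 6·0.1947 + 5·0.1394 + 15·0.2006 + 6·0.1353 + 18·0.1947
 = 0.2706 + 1.1682 + 0.697 + 3.009 + 0.8118 + 3.5046
 = 9.4612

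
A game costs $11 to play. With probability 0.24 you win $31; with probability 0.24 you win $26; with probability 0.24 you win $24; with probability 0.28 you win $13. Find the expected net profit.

E[payout] = 31·0.24 + 26·0.24 + 24·0.24 + 13·0.28
 = 7.44 + 6.24 + 5.76 + 3.64
 = 23.08
Net = 23.08 - 11 = 12.08

12.08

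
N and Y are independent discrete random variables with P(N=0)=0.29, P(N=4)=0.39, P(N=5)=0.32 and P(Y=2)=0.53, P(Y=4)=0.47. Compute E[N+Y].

E[N+Y] = Σ_n Σ_y (n+y) · P(N=n)P(Y=y)
 = 2·0.1537 + 4·0.1363 + 6·0.2067 + 8·0.1833 + 7·0.1696 + 9·0.1504
 = 0.3074 + 0.5452 + 1.2402 + 1.4664 + 1.1872 + 1.3536
 = 6.1

6.1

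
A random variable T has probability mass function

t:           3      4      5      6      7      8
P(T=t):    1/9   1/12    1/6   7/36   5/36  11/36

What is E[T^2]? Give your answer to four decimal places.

39.8611

E[T^2] = Σ t^2·P(T=t)
 = 9·1/9 + 16·1/12 + 25·1/6 + 36·7/36 + 49·5/36 + 64·11/36
 = 1 + 4/3 + 25/6 + 7 + 245/36 + 176/9
 = 1435/36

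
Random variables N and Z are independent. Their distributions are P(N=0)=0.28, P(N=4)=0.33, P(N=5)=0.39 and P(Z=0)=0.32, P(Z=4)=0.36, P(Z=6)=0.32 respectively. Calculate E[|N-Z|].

2.4636

E[|N-Z|] = Σ_n Σ_z |n-z| · P(N=n)P(Z=z)
 = 0·0.0896 + 4·0.1008 + 6·0.0896 + 4·0.1056 + 0·0.1188 + 2·0.1056 + 5·0.1248 + 1·0.1404 + 1·0.1248
 = 0 + 0.4032 + 0.5376 + 0.4224 + 0 + 0.2112 + 0.624 + 0.1404 + 0.1248
 = 2.4636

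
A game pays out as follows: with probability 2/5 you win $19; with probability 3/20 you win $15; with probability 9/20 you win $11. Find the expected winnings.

14.8

E[payout] = 19·2/5 + 15·3/20 + 11·9/20
 = 38/5 + 9/4 + 99/20
 = 74/5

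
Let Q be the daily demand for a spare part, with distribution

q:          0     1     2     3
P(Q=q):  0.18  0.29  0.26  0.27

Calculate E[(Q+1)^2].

8

E[(Q+1)^2] = Σ (q+1)^2·P(Q=q)
 = 1·0.18 + 4·0.29 + 9·0.26 + 16·0.27
 = 0.18 + 1.16 + 2.34 + 4.32
 = 8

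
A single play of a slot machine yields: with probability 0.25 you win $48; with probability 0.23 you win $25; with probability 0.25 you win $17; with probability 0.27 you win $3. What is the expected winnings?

22.81

E[payout] = 48·0.25 + 25·0.23 + 17·0.25 + 3·0.27
 = 12 + 5.75 + 4.25 + 0.81
 = 22.81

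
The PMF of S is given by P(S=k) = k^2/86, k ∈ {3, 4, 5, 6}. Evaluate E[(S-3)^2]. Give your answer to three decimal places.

5.116

E[(S-3)^2] = Σ (s-3)^2·P(S=s)
 = 0·9/86 + 1·8/43 + 4·25/86 + 9·18/43
 = 0 + 8/43 + 50/43 + 162/43
 = 220/43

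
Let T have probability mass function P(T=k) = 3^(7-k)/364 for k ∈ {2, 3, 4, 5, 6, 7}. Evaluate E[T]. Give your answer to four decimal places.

E[T] = Σ t·P(T=t)
 = 2·243/364 + 3·81/364 + 4·27/364 + 5·9/364 + 6·3/364 + 7·1/364
 = 243/182 + 243/364 + 27/91 + 45/364 + 9/182 + 1/52
 = 907/364

2.4918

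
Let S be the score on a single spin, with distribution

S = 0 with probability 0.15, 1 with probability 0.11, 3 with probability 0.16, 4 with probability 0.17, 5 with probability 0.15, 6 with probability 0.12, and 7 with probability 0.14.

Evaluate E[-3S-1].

-12.16

E[-3S-1] = Σ (-3s-1)·P(S=s)
 = (-1)·0.15 + (-4)·0.11 + (-10)·0.16 + (-13)·0.17 + (-16)·0.15 + (-19)·0.12 + (-22)·0.14
 = (-0.15) + (-0.44) + (-1.6) + (-2.21) + (-2.4) + (-2.28) + (-3.08)
 = -12.16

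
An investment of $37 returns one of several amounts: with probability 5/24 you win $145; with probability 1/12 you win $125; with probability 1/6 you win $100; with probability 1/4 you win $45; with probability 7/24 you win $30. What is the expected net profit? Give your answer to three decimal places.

40.292

E[payout] = 145·5/24 + 125·1/12 + 100·1/6 + 45·1/4 + 30·7/24
 = 725/24 + 125/12 + 50/3 + 45/4 + 35/4
 = 1855/24
Net = 1855/24 - 37 = 967/24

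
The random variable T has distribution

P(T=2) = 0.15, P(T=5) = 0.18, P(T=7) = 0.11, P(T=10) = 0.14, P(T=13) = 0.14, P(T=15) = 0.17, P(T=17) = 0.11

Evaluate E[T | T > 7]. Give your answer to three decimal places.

P(T > 7) = 0.14 + 0.14 + 0.17 + 0.11 = 0.56.
E[T | T > 7] = [10·0.14 + 13·0.14 + 15·0.17 + 17·0.11] / 0.56
 = 7.64 / 0.56
 = 191/14

13.643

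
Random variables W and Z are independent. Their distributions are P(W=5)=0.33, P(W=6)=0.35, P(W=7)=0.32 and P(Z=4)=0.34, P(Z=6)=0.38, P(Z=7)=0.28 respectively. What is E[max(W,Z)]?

E[max(W,Z)] = Σ_w Σ_z max(w,z) · P(W=w)P(Z=z)
 = 5·0.1122 + 6·0.1254 + 7·0.0924 + 6·0.119 + 6·0.133 + 7·0.098 + 7·0.1088 + 7·0.1216 + 7·0.0896
 = 0.561 + 0.7524 + 0.6468 + 0.714 + 0.798 + 0.686 + 0.7616 + 0.8512 + 0.6272
 = 6.3982

6.3982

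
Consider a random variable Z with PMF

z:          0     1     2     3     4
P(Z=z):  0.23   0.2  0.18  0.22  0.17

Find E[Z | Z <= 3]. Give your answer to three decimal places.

1.470

P(Z <= 3) = 0.23 + 0.2 + 0.18 + 0.22 = 0.83.
E[Z | Z <= 3] = [0·0.23 + 1·0.2 + 2·0.18 + 3·0.22] / 0.83
 = 1.22 / 0.83
 = 122/83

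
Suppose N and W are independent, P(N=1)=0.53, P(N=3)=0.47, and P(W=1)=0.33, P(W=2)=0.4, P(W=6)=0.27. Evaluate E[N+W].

E[N+W] = Σ_n Σ_w (n+w) · P(N=n)P(W=w)
 = 2·0.1749 + 3·0.212 + 7·0.1431 + 4·0.1551 + 5·0.188 + 9·0.1269
 = 0.3498 + 0.636 + 1.0017 + 0.6204 + 0.94 + 1.1421
 = 4.69

4.69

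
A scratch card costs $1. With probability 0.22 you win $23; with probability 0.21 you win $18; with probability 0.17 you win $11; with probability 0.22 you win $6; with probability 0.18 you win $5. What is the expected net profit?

E[payout] = 23·0.22 + 18·0.21 + 11·0.17 + 6·0.22 + 5·0.18
 = 5.06 + 3.78 + 1.87 + 1.32 + 0.9
 = 12.93
Net = 12.93 - 1 = 11.93

11.93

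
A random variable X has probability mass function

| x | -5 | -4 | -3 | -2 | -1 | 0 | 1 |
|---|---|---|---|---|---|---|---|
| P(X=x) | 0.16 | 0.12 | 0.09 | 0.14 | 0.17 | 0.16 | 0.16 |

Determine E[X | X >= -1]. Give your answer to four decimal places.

P(X >= -1) = 0.17 + 0.16 + 0.16 = 0.49.
E[X | X >= -1] = [(-1)·0.17 + 0·0.16 + 1·0.16] / 0.49
 = -0.01 / 0.49
 = -1/49

-0.0204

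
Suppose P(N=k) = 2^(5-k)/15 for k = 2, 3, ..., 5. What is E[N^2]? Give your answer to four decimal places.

E[N^2] = Σ n^2·P(N=n)
 = 4·8/15 + 9·4/15 + 16·2/15 + 25·1/15
 = 32/15 + 12/5 + 32/15 + 5/3
 = 25/3

8.3333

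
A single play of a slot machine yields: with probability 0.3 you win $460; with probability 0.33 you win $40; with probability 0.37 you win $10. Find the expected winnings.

E[payout] = 460·0.3 + 40·0.33 + 10·0.37
 = 138 + 13.2 + 3.7
 = 154.9

154.9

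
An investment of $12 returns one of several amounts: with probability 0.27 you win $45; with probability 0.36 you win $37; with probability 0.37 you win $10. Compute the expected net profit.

17.17

E[payout] = 45·0.27 + 37·0.36 + 10·0.37
 = 12.15 + 13.32 + 3.7
 = 29.17
Net = 29.17 - 12 = 17.17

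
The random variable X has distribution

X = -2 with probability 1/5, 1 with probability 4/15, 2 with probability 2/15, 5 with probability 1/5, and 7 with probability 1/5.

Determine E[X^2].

16.4

E[X^2] = Σ x^2·P(X=x)
 = 4·1/5 + 1·4/15 + 4·2/15 + 25·1/5 + 49·1/5
 = 4/5 + 4/15 + 8/15 + 5 + 49/5
 = 82/5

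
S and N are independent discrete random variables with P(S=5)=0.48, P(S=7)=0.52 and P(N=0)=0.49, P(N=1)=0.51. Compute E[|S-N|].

5.53

E[|S-N|] = Σ_s Σ_n |s-n| · P(S=s)P(N=n)
 = 5·0.2352 + 4·0.2448 + 7·0.2548 + 6·0.2652
 = 1.176 + 0.9792 + 1.7836 + 1.5912
 = 5.53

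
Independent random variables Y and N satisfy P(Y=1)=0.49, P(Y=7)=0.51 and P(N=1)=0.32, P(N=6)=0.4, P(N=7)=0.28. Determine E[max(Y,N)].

5.8632

E[max(Y,N)] = Σ_y Σ_n max(y,n) · P(Y=y)P(N=n)
 = 1·0.1568 + 6·0.196 + 7·0.1372 + 7·0.1632 + 7·0.204 + 7·0.1428
 = 0.1568 + 1.176 + 0.9604 + 1.1424 + 1.428 + 0.9996
 = 5.8632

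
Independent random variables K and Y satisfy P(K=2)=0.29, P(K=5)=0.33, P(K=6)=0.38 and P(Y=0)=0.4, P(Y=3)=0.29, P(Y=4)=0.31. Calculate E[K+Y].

6.62

E[K+Y] = Σ_k Σ_y (k+y) · P(K=k)P(Y=y)
 = 2·0.116 + 5·0.0841 + 6·0.0899 + 5·0.132 + 8·0.0957 + 9·0.1023 + 6·0.152 + 9·0.1102 + 10·0.1178
 = 0.232 + 0.4205 + 0.5394 + 0.66 + 0.7656 + 0.9207 + 0.912 + 0.9918 + 1.178
 = 6.62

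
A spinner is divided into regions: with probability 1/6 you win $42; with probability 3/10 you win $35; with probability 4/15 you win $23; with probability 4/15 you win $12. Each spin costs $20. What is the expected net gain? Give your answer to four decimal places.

6.8333

E[payout] = 42·1/6 + 35·3/10 + 23·4/15 + 12·4/15
 = 7 + 21/2 + 92/15 + 16/5
 = 161/6
Net = 161/6 - 20 = 41/6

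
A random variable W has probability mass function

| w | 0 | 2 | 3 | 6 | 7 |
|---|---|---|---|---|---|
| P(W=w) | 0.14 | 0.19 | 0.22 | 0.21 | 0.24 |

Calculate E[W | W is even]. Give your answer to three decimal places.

3.037

P(W is even) = 0.14 + 0.19 + 0.21 = 0.54.
E[W | W is even] = [0·0.14 + 2·0.19 + 6·0.21] / 0.54
 = 1.64 / 0.54
 = 82/27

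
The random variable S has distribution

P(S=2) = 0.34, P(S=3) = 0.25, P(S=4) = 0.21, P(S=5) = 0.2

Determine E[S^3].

47.91

E[S^3] = Σ s^3·P(S=s)
 = 8·0.34 + 27·0.25 + 64·0.21 + 125·0.2
 = 2.72 + 6.75 + 13.44 + 25
 = 47.91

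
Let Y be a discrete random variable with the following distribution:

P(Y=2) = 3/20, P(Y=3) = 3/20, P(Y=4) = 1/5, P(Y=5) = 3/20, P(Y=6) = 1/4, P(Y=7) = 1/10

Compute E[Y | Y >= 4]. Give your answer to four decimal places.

P(Y >= 4) = 1/5 + 3/20 + 1/4 + 1/10 = 7/10.
E[Y | Y >= 4] = [4·1/5 + 5·3/20 + 6·1/4 + 7·1/10] / (7/10)
 = 15/4 / (7/10)
 = 75/14

5.3571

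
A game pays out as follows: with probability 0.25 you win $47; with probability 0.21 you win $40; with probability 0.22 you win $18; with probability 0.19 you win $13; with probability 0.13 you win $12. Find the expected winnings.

28.14

E[payout] = 47·0.25 + 40·0.21 + 18·0.22 + 13·0.19 + 12·0.13
 = 11.75 + 8.4 + 3.96 + 2.47 + 1.56
 = 28.14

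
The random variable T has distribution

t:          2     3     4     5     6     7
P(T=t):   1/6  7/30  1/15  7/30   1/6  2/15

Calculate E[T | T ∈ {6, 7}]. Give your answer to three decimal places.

6.444

P(T ∈ {6, 7}) = 1/6 + 2/15 = 3/10.
E[T | T ∈ {6, 7}] = [6·1/6 + 7·2/15] / (3/10)
 = 29/15 / (3/10)
 = 58/9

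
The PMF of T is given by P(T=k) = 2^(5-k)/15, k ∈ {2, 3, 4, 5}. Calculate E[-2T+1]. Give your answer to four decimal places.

-4.4667

E[-2T+1] = Σ (-2t+1)·P(T=t)
 = (-3)·8/15 + (-5)·4/15 + (-7)·2/15 + (-9)·1/15
 = (-8/5) + (-4/3) + (-14/15) + (-3/5)
 = -67/15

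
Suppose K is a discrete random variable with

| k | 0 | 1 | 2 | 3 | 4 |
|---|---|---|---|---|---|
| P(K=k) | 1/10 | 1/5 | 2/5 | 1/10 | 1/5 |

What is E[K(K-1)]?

3.8

E[K(K-1)] = Σ k(k-1)·P(K=k)
 = 0·1/10 + 0·1/5 + 2·2/5 + 6·1/10 + 12·1/5
 = 0 + 0 + 4/5 + 3/5 + 12/5
 = 19/5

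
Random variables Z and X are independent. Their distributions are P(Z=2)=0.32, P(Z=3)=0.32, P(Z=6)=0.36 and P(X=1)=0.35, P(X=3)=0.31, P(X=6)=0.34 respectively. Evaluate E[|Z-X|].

2.1616

E[|Z-X|] = Σ_z Σ_x |z-x| · P(Z=z)P(X=x)
 = 1·0.112 + 1·0.0992 + 4·0.1088 + 2·0.112 + 0·0.0992 + 3·0.1088 + 5·0.126 + 3·0.1116 + 0·0.1224
 = 0.112 + 0.0992 + 0.4352 + 0.224 + 0 + 0.3264 + 0.63 + 0.3348 + 0
 = 2.1616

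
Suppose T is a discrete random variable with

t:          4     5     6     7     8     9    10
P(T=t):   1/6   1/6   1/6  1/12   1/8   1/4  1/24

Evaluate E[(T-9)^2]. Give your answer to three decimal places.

8.833

E[(T-9)^2] = Σ (t-9)^2·P(T=t)
 = 25·1/6 + 16·1/6 + 9·1/6 + 4·1/12 + 1·1/8 + 0·1/4 + 1·1/24
 = 25/6 + 8/3 + 3/2 + 1/3 + 1/8 + 0 + 1/24
 = 53/6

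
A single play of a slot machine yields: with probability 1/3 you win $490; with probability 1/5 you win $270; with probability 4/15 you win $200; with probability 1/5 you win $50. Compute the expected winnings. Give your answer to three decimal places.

E[payout] = 490·1/3 + 270·1/5 + 200·4/15 + 50·1/5
 = 490/3 + 54 + 160/3 + 10
 = 842/3

280.667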